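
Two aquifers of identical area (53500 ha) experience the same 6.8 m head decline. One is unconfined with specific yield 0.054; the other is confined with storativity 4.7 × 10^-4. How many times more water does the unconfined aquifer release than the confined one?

A = 53500 ha = 5.35 × 10^8 m²
Unconfined: ΔV_u = Sy × A × Δh = 0.054 × 5.35 × 10^8 × 6.8 = 1.965 × 10^8 m³
Confined: ΔV_c = S × A × Δh = 4.7 × 10^-4 × 5.35 × 10^8 × 6.8 = 1.71 × 10^6 m³
Ratio = ΔV_u / ΔV_c = Sy / S = 0.054 / 4.7 × 10^-4 = 114.9

ΔV_u / ΔV_c ≈ 115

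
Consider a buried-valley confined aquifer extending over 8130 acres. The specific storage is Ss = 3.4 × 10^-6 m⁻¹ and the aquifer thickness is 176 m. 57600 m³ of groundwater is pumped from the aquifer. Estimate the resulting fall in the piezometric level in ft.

S = Ss × b = 3.4 × 10^-6 m⁻¹ × 176 m = 5.984 × 10^-4
A = 8130 acres = 3.29 × 10^7 m²
Δh = ΔV / (S × A) = 57600 m³ / (5.984 × 10^-4 × 3.29 × 10^7 m²) = 2.926 m
Δh = 2.926 m = 9.599 ft

Δh ≈ 9.6 ft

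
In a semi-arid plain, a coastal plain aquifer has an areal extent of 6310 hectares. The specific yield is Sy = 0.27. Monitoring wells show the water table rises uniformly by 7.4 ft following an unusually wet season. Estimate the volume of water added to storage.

A = 6310 hectares = 6.31 × 10^7 m²
Δh = 7.4 ft = 2.256 m
ΔV = Sy × A × Δh = 0.27 × 6.31 × 10^7 m² × 2.256 m = 3.843 × 10^7 m³

ΔV ≈ 3.84 × 10^7 m³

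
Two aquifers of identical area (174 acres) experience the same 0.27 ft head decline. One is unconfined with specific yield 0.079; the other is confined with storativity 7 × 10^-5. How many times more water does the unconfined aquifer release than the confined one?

A = 174 acres = 7.042 × 10^5 m²
Δh = 0.27 ft = 0.0823 m
Unconfined: ΔV_u = Sy × A × Δh = 0.079 × 7.042 × 10^5 × 0.0823 = 4578 m³
Confined: ΔV_c = S × A × Δh = 7 × 10^-5 × 7.042 × 10^5 × 0.0823 = 4.056 m³
Ratio = ΔV_u / ΔV_c = Sy / S = 0.079 / 7 × 10^-5 = 1129

ΔV_u / ΔV_c ≈ 1130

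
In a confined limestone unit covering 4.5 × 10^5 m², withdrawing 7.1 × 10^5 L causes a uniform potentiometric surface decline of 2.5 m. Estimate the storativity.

ΔV = 7.1 × 10^5 L = 710 m³
S = ΔV / (A × Δh) = 710 m³ / (4.5 × 10^5 m² × 2.5 m) = 6.311 × 10^-4

S ≈ 6.3 × 10^-4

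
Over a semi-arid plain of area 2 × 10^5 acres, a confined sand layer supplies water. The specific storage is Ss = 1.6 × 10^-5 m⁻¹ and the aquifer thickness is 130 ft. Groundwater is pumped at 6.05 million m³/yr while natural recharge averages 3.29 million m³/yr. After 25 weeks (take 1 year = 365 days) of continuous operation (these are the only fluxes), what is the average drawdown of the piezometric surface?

Δh ≈ 2.58 m

b = 130 ft = 39.62 m
S = Ss × b = 1.6 × 10^-5 m⁻¹ × 39.62 m = 6.34 × 10^-4
A = 2 × 10^5 acres = 8.094 × 10^8 m²
Net abstraction = 6.05 − 3.29 = 2.76 million m³/yr
Q_net = 2.76 million m³/yr = 7562 m³/d
t = 25 weeks = 175 d
ΔV = Q × t = 7562 m³/d × 175 d = 1.323 × 10^6 m³
Δh = ΔV / (S × A) = 1.323 × 10^6 / (6.34 × 10^-4 × 8.094 × 10^8) = 2.579 m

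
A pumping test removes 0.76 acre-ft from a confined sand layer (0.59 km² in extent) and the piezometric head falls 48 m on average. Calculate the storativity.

A = 0.59 km² = 5.9 × 10^5 m²
ΔV = 0.76 acre-ft = 937.4 m³
S = ΔV / (A × Δh) = 937.4 m³ / (5.9 × 10^5 m² × 48 m) = 3.31 × 10^-5

S ≈ 3.3 × 10^-5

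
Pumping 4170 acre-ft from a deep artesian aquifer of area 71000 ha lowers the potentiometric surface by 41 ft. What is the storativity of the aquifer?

S ≈ 5.8 × 10^-4

A = 71000 ha = 7.1 × 10^8 m²
Δh = 41 ft = 12.5 m
ΔV = 4170 acre-ft = 5.144 × 10^6 m³
S = ΔV / (A × Δh) = 5.144 × 10^6 m³ / (7.1 × 10^8 m² × 12.5 m) = 5.797 × 10^-4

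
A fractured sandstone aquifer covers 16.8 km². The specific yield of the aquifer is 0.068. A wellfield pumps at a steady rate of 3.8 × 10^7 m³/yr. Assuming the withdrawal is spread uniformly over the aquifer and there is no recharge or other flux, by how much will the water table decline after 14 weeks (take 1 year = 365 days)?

Δh ≈ 8.93 m

A = 16.8 km² = 1.68 × 10^7 m²
Q = 3.8 × 10^7 m³/yr = 1.041 × 10^5 m³/d
t = 14 weeks = 98 d
ΔV = Q × t = 1.041 × 10^5 m³/d × 98 d = 1.02 × 10^7 m³
Δh = ΔV / (Sy × A) = 1.02 × 10^7 / (0.068 × 1.68 × 10^7) = 8.931 m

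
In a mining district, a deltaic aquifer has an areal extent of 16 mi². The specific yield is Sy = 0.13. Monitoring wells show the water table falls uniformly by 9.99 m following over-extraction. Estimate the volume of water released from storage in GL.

A = 16 mi² = 4.144 × 10^7 m²
ΔV = Sy × A × Δh = 0.13 × 4.144 × 10^7 m² × 9.99 m = 5.382 × 10^7 m³
ΔV = 5.382 × 10^7 m³ = 53.82 GL

ΔV ≈ 53.8 GL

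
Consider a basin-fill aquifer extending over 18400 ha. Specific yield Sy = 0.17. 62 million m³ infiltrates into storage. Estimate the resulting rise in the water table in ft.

Δh ≈ 6.5 ft

A = 18400 ha = 1.84 × 10^8 m²
ΔV = 62 million m³ = 6.2 × 10^7 m³
Δh = ΔV / (Sy × A) = 6.2 × 10^7 m³ / (0.17 × 1.84 × 10^8 m²) = 1.982 m
Δh = 1.982 m = 6.503 ft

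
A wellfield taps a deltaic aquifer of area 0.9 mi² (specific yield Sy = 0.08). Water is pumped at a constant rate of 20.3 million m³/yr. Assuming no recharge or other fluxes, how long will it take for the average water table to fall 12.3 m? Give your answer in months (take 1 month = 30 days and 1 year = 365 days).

A = 0.9 mi² = 2.331 × 10^6 m²
ΔV = Sy × A × Δh = 0.08 × 2.331 × 10^6 × 12.3 = 2.294 × 10^6 m³
Q = 20.3 million m³/yr = 55620 m³/d
t = ΔV / Q = 2.294 × 10^6 m³ / 55620 m³/d = 41.24 d
t = 41.24 d ≈ 1.375 months

t ≈ 1.37 months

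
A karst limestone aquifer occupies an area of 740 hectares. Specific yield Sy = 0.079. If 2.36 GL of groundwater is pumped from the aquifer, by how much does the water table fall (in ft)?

A = 740 hectares = 7.4 × 10^6 m²
ΔV = 2.36 GL = 2.36 × 10^6 m³
Δh = ΔV / (Sy × A) = 2.36 × 10^6 m³ / (0.079 × 7.4 × 10^6 m²) = 4.037 m
Δh = 4.037 m = 13.24 ft

Δh ≈ 13.2 ft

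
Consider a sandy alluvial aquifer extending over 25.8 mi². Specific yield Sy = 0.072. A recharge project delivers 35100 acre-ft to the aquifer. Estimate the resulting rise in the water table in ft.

A = 25.8 mi² = 6.682 × 10^7 m²
ΔV = 35100 acre-ft = 4.33 × 10^7 m³
Δh = ΔV / (Sy × A) = 4.33 × 10^7 m³ / (0.072 × 6.682 × 10^7 m²) = 8.999 m
Δh = 8.999 m = 29.52 ft

Δh ≈ 29.5 ft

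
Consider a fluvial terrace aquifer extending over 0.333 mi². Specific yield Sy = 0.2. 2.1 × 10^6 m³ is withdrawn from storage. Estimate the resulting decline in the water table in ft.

Δh ≈ 39.9 ft

A = 0.333 mi² = 8.625 × 10^5 m²
Δh = ΔV / (Sy × A) = 2.1 × 10^6 m³ / (0.2 × 8.625 × 10^5 m²) = 12.17 m
Δh = 12.17 m = 39.94 ft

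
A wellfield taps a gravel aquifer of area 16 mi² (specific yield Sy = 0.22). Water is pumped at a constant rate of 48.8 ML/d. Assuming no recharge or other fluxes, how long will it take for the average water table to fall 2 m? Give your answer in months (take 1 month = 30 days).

t ≈ 12.5 months

A = 16 mi² = 4.144 × 10^7 m²
ΔV = Sy × A × Δh = 0.22 × 4.144 × 10^7 × 2 = 1.823 × 10^7 m³
Q = 48.8 ML/d = 48800 m³/d
t = ΔV / Q = 1.823 × 10^7 m³ / 48800 m³/d = 373.6 d
t = 373.6 d ≈ 12.45 months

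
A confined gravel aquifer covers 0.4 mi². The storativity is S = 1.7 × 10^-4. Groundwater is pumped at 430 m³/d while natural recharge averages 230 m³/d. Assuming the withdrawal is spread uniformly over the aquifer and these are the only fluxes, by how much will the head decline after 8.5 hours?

A = 0.4 mi² = 1.036 × 10^6 m²
Net abstraction = 430 − 230 = 200 m³/d
t = 8.5 hours = 0.3542 d
ΔV = Q × t = 200 m³/d × 0.3542 d = 70.83 m³
Δh = ΔV / (S × A) = 70.83 / (1.7 × 10^-4 × 1.036 × 10^6) = 0.4022 m

Δh ≈ 0.402 m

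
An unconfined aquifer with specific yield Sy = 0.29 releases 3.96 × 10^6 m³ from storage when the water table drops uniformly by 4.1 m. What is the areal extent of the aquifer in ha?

A = ΔV / (Sy × Δh) = 3.96 × 10^6 / (0.29 × 4.1) = 3.331 × 10^6 m²
A = 3.331 × 10^6 m² = 333.1 ha

A ≈ 333 ha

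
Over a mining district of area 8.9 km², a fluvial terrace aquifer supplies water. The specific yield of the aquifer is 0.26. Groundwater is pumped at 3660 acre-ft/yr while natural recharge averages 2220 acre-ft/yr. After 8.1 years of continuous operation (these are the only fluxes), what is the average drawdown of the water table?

A = 8.9 km² = 8.9 × 10^6 m²
Net abstraction = 3660 − 2220 = 1440 acre-ft/yr
Q_net = 1440 acre-ft/yr = 4866 m³/d
t = 8.1 years = 2956 d
ΔV = Q × t = 4866 m³/d × 2956 d = 1.439 × 10^7 m³
Δh = ΔV / (Sy × A) = 1.439 × 10^7 / (0.26 × 8.9 × 10^6) = 6.218 m

Δh ≈ 6.22 m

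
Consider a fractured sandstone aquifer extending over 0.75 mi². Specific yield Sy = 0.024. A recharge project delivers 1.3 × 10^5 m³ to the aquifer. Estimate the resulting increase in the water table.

A = 0.75 mi² = 1.942 × 10^6 m²
Δh = ΔV / (Sy × A) = 1.3 × 10^5 m³ / (0.024 × 1.942 × 10^6 m²) = 2.789 m

Δh ≈ 2.79 m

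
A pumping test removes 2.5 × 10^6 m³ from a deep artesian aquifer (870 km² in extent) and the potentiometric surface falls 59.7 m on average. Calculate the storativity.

S ≈ 4.8 × 10^-5

A = 870 km² = 8.7 × 10^8 m²
S = ΔV / (A × Δh) = 2.5 × 10^6 m³ / (8.7 × 10^8 m² × 59.7 m) = 4.813 × 10^-5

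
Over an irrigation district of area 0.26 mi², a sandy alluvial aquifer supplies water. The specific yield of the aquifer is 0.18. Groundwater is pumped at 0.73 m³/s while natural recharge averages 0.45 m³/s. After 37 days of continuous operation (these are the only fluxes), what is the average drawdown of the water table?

Δh ≈ 7.38 m

A = 0.26 mi² = 6.734 × 10^5 m²
Net abstraction = 0.73 − 0.45 = 0.28 m³/s
Q_net = 0.28 m³/s = 24190 m³/d
ΔV = Q × t = 24190 m³/d × 37 d = 8.951 × 10^5 m³
Δh = ΔV / (Sy × A) = 8.951 × 10^5 / (0.18 × 6.734 × 10^5) = 7.385 m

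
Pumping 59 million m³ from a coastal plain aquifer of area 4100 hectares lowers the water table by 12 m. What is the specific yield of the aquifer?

A = 4100 hectares = 4.1 × 10^7 m²
ΔV = 59 million m³ = 5.9 × 10^7 m³
Sy = ΔV / (A × Δh) = 5.9 × 10^7 m³ / (4.1 × 10^7 m² × 12 m) = 0.1199

Sy ≈ 0.12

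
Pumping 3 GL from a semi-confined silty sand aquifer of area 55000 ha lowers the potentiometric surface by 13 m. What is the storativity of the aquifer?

S ≈ 4.2 × 10^-4

A = 55000 ha = 5.5 × 10^8 m²
ΔV = 3 GL = 3 × 10^6 m³
S = ΔV / (A × Δh) = 3 × 10^6 m³ / (5.5 × 10^8 m² × 13 m) = 4.196 × 10^-4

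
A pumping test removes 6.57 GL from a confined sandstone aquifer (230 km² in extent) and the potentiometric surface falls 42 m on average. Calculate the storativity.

A = 230 km² = 2.3 × 10^8 m²
ΔV = 6.57 GL = 6.57 × 10^6 m³
S = ΔV / (A × Δh) = 6.57 × 10^6 m³ / (2.3 × 10^8 m² × 42 m) = 6.801 × 10^-4

S ≈ 6.8 × 10^-4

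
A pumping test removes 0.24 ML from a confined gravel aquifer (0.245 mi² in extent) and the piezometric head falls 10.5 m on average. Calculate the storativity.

S ≈ 3.6 × 10^-5

A = 0.245 mi² = 6.345 × 10^5 m²
ΔV = 0.24 ML = 240 m³
S = ΔV / (A × Δh) = 240 m³ / (6.345 × 10^5 m² × 10.5 m) = 3.602 × 10^-5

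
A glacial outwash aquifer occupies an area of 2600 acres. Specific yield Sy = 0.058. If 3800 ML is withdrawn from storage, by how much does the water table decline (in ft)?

A = 2600 acres = 1.052 × 10^7 m²
ΔV = 3800 ML = 3.8 × 10^6 m³
Δh = ΔV / (Sy × A) = 3.8 × 10^6 m³ / (0.058 × 1.052 × 10^7 m²) = 6.227 m
Δh = 6.227 m = 20.43 ft

Δh ≈ 20.4 ft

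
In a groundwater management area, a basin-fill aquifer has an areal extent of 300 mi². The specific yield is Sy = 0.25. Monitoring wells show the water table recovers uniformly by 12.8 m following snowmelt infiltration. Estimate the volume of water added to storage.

A = 300 mi² = 7.77 × 10^8 m²
ΔV = Sy × A × Δh = 0.25 × 7.77 × 10^8 m² × 12.8 m = 2.486 × 10^9 m³

ΔV ≈ 2.49 × 10^9 m³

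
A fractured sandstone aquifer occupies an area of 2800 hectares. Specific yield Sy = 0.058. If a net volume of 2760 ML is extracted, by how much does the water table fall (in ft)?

Δh ≈ 5.58 ft

A = 2800 hectares = 2.8 × 10^7 m²
ΔV = 2760 ML = 2.76 × 10^6 m³
Δh = ΔV / (Sy × A) = 2.76 × 10^6 m³ / (0.058 × 2.8 × 10^7 m²) = 1.7 m
Δh = 1.7 m = 5.576 ft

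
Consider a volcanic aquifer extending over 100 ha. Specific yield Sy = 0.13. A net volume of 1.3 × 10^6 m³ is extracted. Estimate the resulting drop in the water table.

Δh ≈ 10 m

A = 100 ha = 1 × 10^6 m²
Δh = ΔV / (Sy × A) = 1.3 × 10^6 m³ / (0.13 × 1 × 10^6 m²) = 10 m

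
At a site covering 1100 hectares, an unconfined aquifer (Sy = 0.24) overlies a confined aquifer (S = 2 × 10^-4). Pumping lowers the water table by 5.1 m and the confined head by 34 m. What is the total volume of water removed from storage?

ΔV ≈ 1.35 × 10^7 m³

A = 1100 hectares = 1.1 × 10^7 m²
Unconfined: ΔV_u = Sy × A × Δh_u = 0.24 × 1.1 × 10^7 × 5.1 = 1.346 × 10^7 m³
Confined: ΔV_c = S × A × Δh_c = 2 × 10^-4 × 1.1 × 10^7 × 34 = 74800 m³
Total ΔV = 1.346 × 10^7 + 74800 = 1.354 × 10^7 m³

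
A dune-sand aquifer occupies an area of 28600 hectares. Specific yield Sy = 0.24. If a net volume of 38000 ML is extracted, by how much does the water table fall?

Δh ≈ 0.554 m

A = 28600 hectares = 2.86 × 10^8 m²
ΔV = 38000 ML = 3.8 × 10^7 m³
Δh = ΔV / (Sy × A) = 3.8 × 10^7 m³ / (0.24 × 2.86 × 10^8 m²) = 0.5536 m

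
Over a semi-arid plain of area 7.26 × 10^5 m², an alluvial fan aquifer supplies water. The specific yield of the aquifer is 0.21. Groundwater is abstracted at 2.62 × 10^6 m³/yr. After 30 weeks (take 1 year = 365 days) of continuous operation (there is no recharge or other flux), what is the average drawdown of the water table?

Δh ≈ 9.89 m

Q = 2.62 × 10^6 m³/yr = 7178 m³/d
t = 30 weeks = 210 d
ΔV = Q × t = 7178 m³/d × 210 d = 1.507 × 10^6 m³
Δh = ΔV / (Sy × A) = 1.507 × 10^6 / (0.21 × 7.26 × 10^5) = 9.887 m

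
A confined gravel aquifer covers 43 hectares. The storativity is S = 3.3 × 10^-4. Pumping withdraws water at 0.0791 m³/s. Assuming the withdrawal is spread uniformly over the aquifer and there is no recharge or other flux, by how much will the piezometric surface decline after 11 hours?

Δh ≈ 22.1 m

A = 43 hectares = 4.3 × 10^5 m²
Q = 0.0791 m³/s = 6834 m³/d
t = 11 hours = 0.4583 d
ΔV = Q × t = 6834 m³/d × 0.4583 d = 3132 m³
Δh = ΔV / (S × A) = 3132 / (3.3 × 10^-4 × 4.3 × 10^5) = 22.07 m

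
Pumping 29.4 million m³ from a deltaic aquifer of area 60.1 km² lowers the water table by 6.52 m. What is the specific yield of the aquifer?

Sy ≈ 0.075

A = 60.1 km² = 6.01 × 10^7 m²
ΔV = 29.4 million m³ = 2.94 × 10^7 m³
Sy = ΔV / (A × Δh) = 2.94 × 10^7 m³ / (6.01 × 10^7 m² × 6.52 m) = 0.07503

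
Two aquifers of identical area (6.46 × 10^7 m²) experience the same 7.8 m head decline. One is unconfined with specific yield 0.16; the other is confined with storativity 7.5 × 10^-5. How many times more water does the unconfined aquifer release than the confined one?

ΔV_u / ΔV_c ≈ 2130

Unconfined: ΔV_u = Sy × A × Δh = 0.16 × 6.46 × 10^7 × 7.8 = 8.062 × 10^7 m³
Confined: ΔV_c = S × A × Δh = 7.5 × 10^-5 × 6.46 × 10^7 × 7.8 = 37790 m³
Ratio = ΔV_u / ΔV_c = Sy / S = 0.16 / 7.5 × 10^-5 = 2133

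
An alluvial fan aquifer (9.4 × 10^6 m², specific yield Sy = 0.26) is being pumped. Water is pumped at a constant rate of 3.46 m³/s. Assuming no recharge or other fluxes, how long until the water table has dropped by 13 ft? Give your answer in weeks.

t ≈ 4.63 weeks

Δh = 13 ft = 3.962 m
ΔV = Sy × A × Δh = 0.26 × 9.4 × 10^6 × 3.962 = 9.684 × 10^6 m³
Q = 3.46 m³/s = 2.989 × 10^5 m³/d
t = ΔV / Q = 9.684 × 10^6 m³ / 2.989 × 10^5 m³/d = 32.39 d
t = 32.39 d ≈ 4.628 weeks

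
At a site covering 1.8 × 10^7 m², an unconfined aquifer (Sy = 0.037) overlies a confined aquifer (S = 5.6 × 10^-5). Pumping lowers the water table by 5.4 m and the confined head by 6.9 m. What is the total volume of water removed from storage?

ΔV ≈ 3.6 × 10^6 m³

Unconfined: ΔV_u = Sy × A × Δh_u = 0.037 × 1.8 × 10^7 × 5.4 = 3.596 × 10^6 m³
Confined: ΔV_c = S × A × Δh_c = 5.6 × 10^-5 × 1.8 × 10^7 × 6.9 = 6955 m³
Total ΔV = 3.596 × 10^6 + 6955 = 3.603 × 10^6 m³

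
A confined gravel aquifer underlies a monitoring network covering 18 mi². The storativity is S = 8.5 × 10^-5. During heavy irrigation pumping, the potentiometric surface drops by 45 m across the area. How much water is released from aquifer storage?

A = 18 mi² = 4.662 × 10^7 m²
ΔV = S × A × Δh = 8.5 × 10^-5 × 4.662 × 10^7 m² × 45 m = 1.783 × 10^5 m³

ΔV ≈ 1.78 × 10^5 m³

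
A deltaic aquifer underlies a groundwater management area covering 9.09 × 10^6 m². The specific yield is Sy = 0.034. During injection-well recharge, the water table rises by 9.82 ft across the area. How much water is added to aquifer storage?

ΔV ≈ 9.25 × 10^5 m³

Δh = 9.82 ft = 2.993 m
ΔV = Sy × A × Δh = 0.034 × 9.09 × 10^6 m² × 2.993 m = 9.251 × 10^5 m³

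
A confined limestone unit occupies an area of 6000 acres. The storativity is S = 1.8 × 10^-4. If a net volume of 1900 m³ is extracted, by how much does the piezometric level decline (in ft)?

A = 6000 acres = 2.428 × 10^7 m²
Δh = ΔV / (S × A) = 1900 m³ / (1.8 × 10^-4 × 2.428 × 10^7 m²) = 0.4347 m
Δh = 0.4347 m = 1.426 ft

Δh ≈ 1.43 ft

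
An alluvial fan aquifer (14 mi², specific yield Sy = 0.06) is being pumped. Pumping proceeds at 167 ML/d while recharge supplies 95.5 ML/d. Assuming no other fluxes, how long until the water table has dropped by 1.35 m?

A = 14 mi² = 3.626 × 10^7 m²
ΔV = Sy × A × Δh = 0.06 × 3.626 × 10^7 × 1.35 = 2.937 × 10^6 m³
Net withdrawal = 167 − 95.5 = 71.5 ML/d = 71500 m³/d
t = ΔV / Q = 2.937 × 10^6 m³ / 71500 m³/d = 41.08 d

t ≈ 41.1 days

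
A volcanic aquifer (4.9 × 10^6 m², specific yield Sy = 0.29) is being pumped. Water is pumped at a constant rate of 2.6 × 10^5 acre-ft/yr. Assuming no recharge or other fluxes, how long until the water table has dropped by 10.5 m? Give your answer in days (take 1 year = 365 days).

ΔV = Sy × A × Δh = 0.29 × 4.9 × 10^6 × 10.5 = 1.492 × 10^7 m³
Q = 2.6 × 10^5 acre-ft/yr = 8.786 × 10^5 m³/d
t = ΔV / Q = 1.492 × 10^7 m³ / 8.786 × 10^5 m³/d = 16.98 d

t ≈ 17 days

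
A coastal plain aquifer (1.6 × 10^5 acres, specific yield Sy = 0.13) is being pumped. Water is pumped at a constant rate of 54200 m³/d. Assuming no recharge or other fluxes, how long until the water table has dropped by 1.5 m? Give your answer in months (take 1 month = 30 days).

A = 1.6 × 10^5 acres = 6.475 × 10^8 m²
ΔV = Sy × A × Δh = 0.13 × 6.475 × 10^8 × 1.5 = 1.263 × 10^8 m³
t = ΔV / Q = 1.263 × 10^8 m³ / 54200 m³/d = 2330 d
t = 2330 d ≈ 77.65 months

t ≈ 77.7 months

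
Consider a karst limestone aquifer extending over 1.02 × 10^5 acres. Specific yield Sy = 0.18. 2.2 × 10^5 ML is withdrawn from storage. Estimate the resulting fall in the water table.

Δh ≈ 2.96 m

A = 1.02 × 10^5 acres = 4.128 × 10^8 m²
ΔV = 2.2 × 10^5 ML = 2.2 × 10^8 m³
Δh = ΔV / (Sy × A) = 2.2 × 10^8 m³ / (0.18 × 4.128 × 10^8 m²) = 2.961 m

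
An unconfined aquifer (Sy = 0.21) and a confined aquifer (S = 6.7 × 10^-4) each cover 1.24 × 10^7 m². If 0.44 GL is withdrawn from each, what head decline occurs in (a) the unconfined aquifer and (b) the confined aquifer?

ΔV = 0.44 GL = 4.4 × 10^5 m³
Unconfined: Δh_u = ΔV/(Sy·A) = 4.4 × 10^5/(0.21 × 1.24 × 10^7) = 0.169 m
Confined: Δh_c = ΔV/(S·A) = 4.4 × 10^5/(6.7 × 10^-4 × 1.24 × 10^7) = 52.96 m

Δh_u ≈ 0.169 m; Δh_c ≈ 53 m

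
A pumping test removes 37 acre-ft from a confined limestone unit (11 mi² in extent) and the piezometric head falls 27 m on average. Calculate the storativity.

S ≈ 5.9 × 10^-5

A = 11 mi² = 2.849 × 10^7 m²
ΔV = 37 acre-ft = 45640 m³
S = ΔV / (A × Δh) = 45640 m³ / (2.849 × 10^7 m² × 27 m) = 5.933 × 10^-5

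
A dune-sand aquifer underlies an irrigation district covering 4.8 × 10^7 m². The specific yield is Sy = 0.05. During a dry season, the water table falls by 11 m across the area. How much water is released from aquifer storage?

ΔV = Sy × A × Δh = 0.05 × 4.8 × 10^7 m² × 11 m = 2.64 × 10^7 m³

ΔV ≈ 2.64 × 10^7 m³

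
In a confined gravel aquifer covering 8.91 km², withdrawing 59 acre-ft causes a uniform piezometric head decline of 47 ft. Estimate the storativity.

A = 8.91 km² = 8.91 × 10^6 m²
Δh = 47 ft = 14.33 m
ΔV = 59 acre-ft = 72780 m³
S = ΔV / (A × Δh) = 72780 m³ / (8.91 × 10^6 m² × 14.33 m) = 5.702 × 10^-4

S ≈ 5.7 × 10^-4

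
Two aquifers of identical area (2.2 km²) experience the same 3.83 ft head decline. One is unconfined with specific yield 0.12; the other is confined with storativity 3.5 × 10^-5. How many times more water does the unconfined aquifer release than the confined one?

A = 2.2 km² = 2.2 × 10^6 m²
Δh = 3.83 ft = 1.167 m
Unconfined: ΔV_u = Sy × A × Δh = 0.12 × 2.2 × 10^6 × 1.167 = 3.082 × 10^5 m³
Confined: ΔV_c = S × A × Δh = 3.5 × 10^-5 × 2.2 × 10^6 × 1.167 = 89.89 m³
Ratio = ΔV_u / ΔV_c = Sy / S = 0.12 / 3.5 × 10^-5 = 3429

ΔV_u / ΔV_c ≈ 3430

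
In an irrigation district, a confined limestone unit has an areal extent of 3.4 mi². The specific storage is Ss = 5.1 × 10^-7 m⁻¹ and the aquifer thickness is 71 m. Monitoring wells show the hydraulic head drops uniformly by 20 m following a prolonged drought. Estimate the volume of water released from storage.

S = Ss × b = 5.1 × 10^-7 m⁻¹ × 71 m = 3.621 × 10^-5
A = 3.4 mi² = 8.806 × 10^6 m²
ΔV = S × A × Δh = 3.621 × 10^-5 × 8.806 × 10^6 m² × 20 m = 6377 m³

ΔV ≈ 6380 m³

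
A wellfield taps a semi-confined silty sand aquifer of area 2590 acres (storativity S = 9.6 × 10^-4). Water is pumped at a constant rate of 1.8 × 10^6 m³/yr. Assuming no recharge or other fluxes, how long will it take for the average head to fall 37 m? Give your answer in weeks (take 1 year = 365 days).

t ≈ 10.8 weeks

A = 2590 acres = 1.048 × 10^7 m²
ΔV = S × A × Δh = 9.6 × 10^-4 × 1.048 × 10^7 × 37 = 3.723 × 10^5 m³
Q = 1.8 × 10^6 m³/yr = 4932 m³/d
t = ΔV / Q = 3.723 × 10^5 m³ / 4932 m³/d = 75.49 d
t = 75.49 d ≈ 10.78 weeks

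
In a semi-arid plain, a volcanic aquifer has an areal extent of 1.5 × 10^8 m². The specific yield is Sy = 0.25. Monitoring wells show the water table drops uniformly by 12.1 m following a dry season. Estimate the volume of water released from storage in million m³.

ΔV = Sy × A × Δh = 0.25 × 1.5 × 10^8 m² × 12.1 m = 4.537 × 10^8 m³
ΔV = 4.537 × 10^8 m³ = 453.8 million m³

ΔV ≈ 454 million m³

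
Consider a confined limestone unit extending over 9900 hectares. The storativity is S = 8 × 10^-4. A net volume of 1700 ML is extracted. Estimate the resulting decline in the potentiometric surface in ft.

Δh ≈ 70.4 ft

A = 9900 hectares = 9.9 × 10^7 m²
ΔV = 1700 ML = 1.7 × 10^6 m³
Δh = ΔV / (S × A) = 1.7 × 10^6 m³ / (8 × 10^-4 × 9.9 × 10^7 m²) = 21.46 m
Δh = 21.46 m = 70.42 ft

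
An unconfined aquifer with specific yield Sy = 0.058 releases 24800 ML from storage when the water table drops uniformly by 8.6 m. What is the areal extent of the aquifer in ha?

ΔV = 24800 ML = 2.48 × 10^7 m³
A = ΔV / (Sy × Δh) = 2.48 × 10^7 / (0.058 × 8.6) = 4.972 × 10^7 m²
A = 4.972 × 10^7 m² = 4972 ha

A ≈ 4970 ha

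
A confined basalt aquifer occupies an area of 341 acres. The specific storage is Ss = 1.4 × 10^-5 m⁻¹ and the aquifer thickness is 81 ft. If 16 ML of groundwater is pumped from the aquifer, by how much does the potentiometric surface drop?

Δh ≈ 33.5 m

b = 81 ft = 24.69 m
S = Ss × b = 1.4 × 10^-5 m⁻¹ × 24.69 m = 3.456 × 10^-4
A = 341 acres = 1.38 × 10^6 m²
ΔV = 16 ML = 16000 m³
Δh = ΔV / (S × A) = 16000 m³ / (3.456 × 10^-4 × 1.38 × 10^6 m²) = 33.54 m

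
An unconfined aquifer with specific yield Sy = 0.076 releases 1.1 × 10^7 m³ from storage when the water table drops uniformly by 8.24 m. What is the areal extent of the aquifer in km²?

A = ΔV / (Sy × Δh) = 1.1 × 10^7 / (0.076 × 8.24) = 1.757 × 10^7 m²
A = 1.757 × 10^7 m² = 17.57 km²

A ≈ 17.6 km²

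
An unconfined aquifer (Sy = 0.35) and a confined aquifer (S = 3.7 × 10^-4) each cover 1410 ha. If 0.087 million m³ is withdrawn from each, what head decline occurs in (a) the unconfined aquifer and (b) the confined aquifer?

A = 1410 ha = 1.41 × 10^7 m²
ΔV = 0.087 million m³ = 87000 m³
Unconfined: Δh_u = ΔV/(Sy·A) = 87000/(0.35 × 1.41 × 10^7) = 0.01763 m
Confined: Δh_c = ΔV/(S·A) = 87000/(3.7 × 10^-4 × 1.41 × 10^7) = 16.68 m

Δh_u ≈ 0.0176 m; Δh_c ≈ 16.7 m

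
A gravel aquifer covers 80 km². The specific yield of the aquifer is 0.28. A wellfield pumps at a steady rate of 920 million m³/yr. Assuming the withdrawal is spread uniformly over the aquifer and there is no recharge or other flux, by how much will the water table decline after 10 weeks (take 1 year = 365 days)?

Δh ≈ 7.88 m

A = 80 km² = 8 × 10^7 m²
Q = 920 million m³/yr = 2.521 × 10^6 m³/d
t = 10 weeks = 70 d
ΔV = Q × t = 2.521 × 10^6 m³/d × 70 d = 1.764 × 10^8 m³
Δh = ΔV / (Sy × A) = 1.764 × 10^8 / (0.28 × 8 × 10^7) = 7.877 m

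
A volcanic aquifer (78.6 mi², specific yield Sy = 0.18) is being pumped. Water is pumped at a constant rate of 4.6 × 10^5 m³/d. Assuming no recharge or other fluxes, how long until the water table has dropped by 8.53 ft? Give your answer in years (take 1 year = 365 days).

A = 78.6 mi² = 2.036 × 10^8 m²
Δh = 8.53 ft = 2.6 m
ΔV = Sy × A × Δh = 0.18 × 2.036 × 10^8 × 2.6 = 9.527 × 10^7 m³
t = ΔV / Q = 9.527 × 10^7 m³ / 4.6 × 10^5 m³/d = 207.1 d
t = 207.1 d ≈ 0.5674 years

t ≈ 0.567 years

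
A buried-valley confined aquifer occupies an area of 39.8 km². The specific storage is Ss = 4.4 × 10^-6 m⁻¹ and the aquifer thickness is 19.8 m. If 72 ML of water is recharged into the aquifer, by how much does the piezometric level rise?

Δh ≈ 20.8 m

S = Ss × b = 4.4 × 10^-6 m⁻¹ × 19.8 m = 8.712 × 10^-5
A = 39.8 km² = 3.98 × 10^7 m²
ΔV = 72 ML = 72000 m³
Δh = ΔV / (S × A) = 72000 m³ / (8.712 × 10^-5 × 3.98 × 10^7 m²) = 20.76 m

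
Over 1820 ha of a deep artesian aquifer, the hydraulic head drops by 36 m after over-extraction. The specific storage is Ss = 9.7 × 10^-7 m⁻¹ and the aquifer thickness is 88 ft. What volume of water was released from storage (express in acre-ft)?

b = 88 ft = 26.82 m
S = Ss × b = 9.7 × 10^-7 m⁻¹ × 26.82 m = 2.602 × 10^-5
A = 1820 ha = 1.82 × 10^7 m²
ΔV = S × A × Δh = 2.602 × 10^-5 × 1.82 × 10^7 m² × 36 m = 17050 m³
ΔV = 17050 m³ = 13.82 acre-ft

ΔV ≈ 13.8 acre-ft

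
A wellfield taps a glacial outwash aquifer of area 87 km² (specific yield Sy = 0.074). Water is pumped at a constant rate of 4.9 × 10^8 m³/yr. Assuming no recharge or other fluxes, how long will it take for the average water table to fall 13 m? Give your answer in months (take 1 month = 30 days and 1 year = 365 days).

A = 87 km² = 8.7 × 10^7 m²
ΔV = Sy × A × Δh = 0.074 × 8.7 × 10^7 × 13 = 8.369 × 10^7 m³
Q = 4.9 × 10^8 m³/yr = 1.342 × 10^6 m³/d
t = ΔV / Q = 8.369 × 10^7 m³ / 1.342 × 10^6 m³/d = 62.34 d
t = 62.34 d ≈ 2.078 months

t ≈ 2.08 months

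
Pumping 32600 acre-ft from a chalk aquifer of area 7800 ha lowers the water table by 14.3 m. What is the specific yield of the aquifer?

A = 7800 ha = 7.8 × 10^7 m²
ΔV = 32600 acre-ft = 4.021 × 10^7 m³
Sy = ΔV / (A × Δh) = 4.021 × 10^7 m³ / (7.8 × 10^7 m² × 14.3 m) = 0.03605

Sy ≈ 0.036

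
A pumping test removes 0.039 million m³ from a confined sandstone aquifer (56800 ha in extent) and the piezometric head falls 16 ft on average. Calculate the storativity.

A = 56800 ha = 5.68 × 10^8 m²
Δh = 16 ft = 4.877 m
ΔV = 0.039 million m³ = 39000 m³
S = ΔV / (A × Δh) = 39000 m³ / (5.68 × 10^8 m² × 4.877 m) = 1.408 × 10^-5

S ≈ 1.4 × 10^-5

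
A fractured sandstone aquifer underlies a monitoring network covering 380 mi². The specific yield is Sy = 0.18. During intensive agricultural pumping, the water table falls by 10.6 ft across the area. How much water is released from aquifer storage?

ΔV ≈ 5.72 × 10^8 m³

A = 380 mi² = 9.842 × 10^8 m²
Δh = 10.6 ft = 3.231 m
ΔV = Sy × A × Δh = 0.18 × 9.842 × 10^8 m² × 3.231 m = 5.724 × 10^8 m³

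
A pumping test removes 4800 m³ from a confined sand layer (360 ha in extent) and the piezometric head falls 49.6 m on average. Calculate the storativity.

S ≈ 2.7 × 10^-5

A = 360 ha = 3.6 × 10^6 m²
S = ΔV / (A × Δh) = 4800 m³ / (3.6 × 10^6 m² × 49.6 m) = 2.688 × 10^-5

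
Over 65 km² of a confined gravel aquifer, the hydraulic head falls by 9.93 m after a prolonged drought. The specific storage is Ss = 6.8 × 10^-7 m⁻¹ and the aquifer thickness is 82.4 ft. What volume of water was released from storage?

ΔV ≈ 11000 m³

b = 82.4 ft = 25.12 m
S = Ss × b = 6.8 × 10^-7 m⁻¹ × 25.12 m = 1.708 × 10^-5
A = 65 km² = 6.5 × 10^7 m²
ΔV = S × A × Δh = 1.708 × 10^-5 × 6.5 × 10^7 m² × 9.93 m = 11020 m³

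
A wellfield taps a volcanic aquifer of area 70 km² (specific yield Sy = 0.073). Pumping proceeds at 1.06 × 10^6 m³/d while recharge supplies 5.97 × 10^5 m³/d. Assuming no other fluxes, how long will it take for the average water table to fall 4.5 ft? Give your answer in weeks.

t ≈ 2.16 weeks

A = 70 km² = 7 × 10^7 m²
Δh = 4.5 ft = 1.372 m
ΔV = Sy × A × Δh = 0.073 × 7 × 10^7 × 1.372 = 7.009 × 10^6 m³
Net withdrawal = 1.06 × 10^6 − 5.97 × 10^5 = 4.63 × 10^5 m³/d
t = ΔV / Q = 7.009 × 10^6 m³ / 4.63 × 10^5 m³/d = 15.14 d
t = 15.14 d ≈ 2.163 weeks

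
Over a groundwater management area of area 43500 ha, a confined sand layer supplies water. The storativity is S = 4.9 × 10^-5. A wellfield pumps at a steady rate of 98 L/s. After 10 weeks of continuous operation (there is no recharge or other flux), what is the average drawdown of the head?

A = 43500 ha = 4.35 × 10^8 m²
Q = 98 L/s = 8467 m³/d
t = 10 weeks = 70 d
ΔV = Q × t = 8467 m³/d × 70 d = 5.927 × 10^5 m³
Δh = ΔV / (S × A) = 5.927 × 10^5 / (4.9 × 10^-5 × 4.35 × 10^8) = 27.81 m

Δh ≈ 27.8 m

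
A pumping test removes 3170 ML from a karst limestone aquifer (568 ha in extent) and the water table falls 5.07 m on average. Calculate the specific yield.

Sy ≈ 0.11

A = 568 ha = 5.68 × 10^6 m²
ΔV = 3170 ML = 3.17 × 10^6 m³
Sy = ΔV / (A × Δh) = 3.17 × 10^6 m³ / (5.68 × 10^6 m² × 5.07 m) = 0.1101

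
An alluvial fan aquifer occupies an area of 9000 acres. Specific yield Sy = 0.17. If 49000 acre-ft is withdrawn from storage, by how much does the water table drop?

Δh ≈ 9.76 m

A = 9000 acres = 3.642 × 10^7 m²
ΔV = 49000 acre-ft = 6.044 × 10^7 m³
Δh = ΔV / (Sy × A) = 6.044 × 10^7 m³ / (0.17 × 3.642 × 10^7 m²) = 9.762 m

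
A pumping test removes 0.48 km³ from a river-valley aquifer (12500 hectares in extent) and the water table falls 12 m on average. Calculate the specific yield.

A = 12500 hectares = 1.25 × 10^8 m²
ΔV = 0.48 km³ = 4.8 × 10^8 m³
Sy = ΔV / (A × Δh) = 4.8 × 10^8 m³ / (1.25 × 10^8 m² × 12 m) = 0.32

Sy ≈ 0.32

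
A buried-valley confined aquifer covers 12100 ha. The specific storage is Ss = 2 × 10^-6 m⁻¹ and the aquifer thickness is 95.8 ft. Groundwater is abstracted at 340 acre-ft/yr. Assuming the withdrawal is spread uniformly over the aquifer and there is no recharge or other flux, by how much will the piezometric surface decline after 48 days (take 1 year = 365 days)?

Δh ≈ 7.8 m

b = 95.8 ft = 29.2 m
S = Ss × b = 2 × 10^-6 m⁻¹ × 29.2 m = 5.84 × 10^-5
A = 12100 ha = 1.21 × 10^8 m²
Q = 340 acre-ft/yr = 1149 m³/d
ΔV = Q × t = 1149 m³/d × 48 d = 55150 m³
Δh = ΔV / (S × A) = 55150 / (5.84 × 10^-5 × 1.21 × 10^8) = 7.805 m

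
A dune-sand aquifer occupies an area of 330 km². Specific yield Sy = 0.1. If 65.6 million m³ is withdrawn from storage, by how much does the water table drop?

A = 330 km² = 3.3 × 10^8 m²
ΔV = 65.6 million m³ = 6.56 × 10^7 m³
Δh = ΔV / (Sy × A) = 6.56 × 10^7 m³ / (0.1 × 3.3 × 10^8 m²) = 1.988 m

Δh ≈ 1.99 m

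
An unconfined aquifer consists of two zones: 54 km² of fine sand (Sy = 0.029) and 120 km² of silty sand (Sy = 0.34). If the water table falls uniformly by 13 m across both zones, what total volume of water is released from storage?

ΔV ≈ 5.51 × 10^8 m³

A₁ = 54 km² = 5.4 × 10^7 m²; A₂ = 120 km² = 1.2 × 10^8 m²
ΔV₁ = 0.029 × 5.4 × 10^7 × 13 = 2.036 × 10^7 m³
ΔV₂ = 0.34 × 1.2 × 10^8 × 13 = 5.304 × 10^8 m³
ΔV = ΔV₁ + ΔV₂ = 5.508 × 10^8 m³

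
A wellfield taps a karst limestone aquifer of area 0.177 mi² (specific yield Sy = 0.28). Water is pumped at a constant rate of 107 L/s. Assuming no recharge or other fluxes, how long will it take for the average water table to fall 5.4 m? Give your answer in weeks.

A = 0.177 mi² = 4.584 × 10^5 m²
ΔV = Sy × A × Δh = 0.28 × 4.584 × 10^5 × 5.4 = 6.931 × 10^5 m³
Q = 107 L/s = 9245 m³/d
t = ΔV / Q = 6.931 × 10^5 m³ / 9245 m³/d = 74.98 d
t = 74.98 d ≈ 10.71 weeks

t ≈ 10.7 weeks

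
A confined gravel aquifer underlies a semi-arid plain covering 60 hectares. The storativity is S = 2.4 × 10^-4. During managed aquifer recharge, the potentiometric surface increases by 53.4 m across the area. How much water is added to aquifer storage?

A = 60 hectares = 6 × 10^5 m²
ΔV = S × A × Δh = 2.4 × 10^-4 × 6 × 10^5 m² × 53.4 m = 7690 m³

ΔV ≈ 7690 m³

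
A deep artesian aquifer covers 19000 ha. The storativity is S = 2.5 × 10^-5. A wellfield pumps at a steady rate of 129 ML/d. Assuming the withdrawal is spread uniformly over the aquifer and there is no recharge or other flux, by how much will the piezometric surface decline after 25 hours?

A = 19000 ha = 1.9 × 10^8 m²
Q = 129 ML/d = 1.29 × 10^5 m³/d
t = 25 hours = 1.042 d
ΔV = Q × t = 1.29 × 10^5 m³/d × 1.042 d = 1.344 × 10^5 m³
Δh = ΔV / (S × A) = 1.344 × 10^5 / (2.5 × 10^-5 × 1.9 × 10^8) = 28.29 m

Δh ≈ 28.3 m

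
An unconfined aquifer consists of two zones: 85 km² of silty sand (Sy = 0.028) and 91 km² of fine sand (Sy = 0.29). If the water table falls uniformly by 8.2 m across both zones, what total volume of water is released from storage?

ΔV ≈ 2.36 × 10^8 m³

A₁ = 85 km² = 8.5 × 10^7 m²; A₂ = 91 km² = 9.1 × 10^7 m²
ΔV₁ = 0.028 × 8.5 × 10^7 × 8.2 = 1.952 × 10^7 m³
ΔV₂ = 0.29 × 9.1 × 10^7 × 8.2 = 2.164 × 10^8 m³
ΔV = ΔV₁ + ΔV₂ = 2.359 × 10^8 m³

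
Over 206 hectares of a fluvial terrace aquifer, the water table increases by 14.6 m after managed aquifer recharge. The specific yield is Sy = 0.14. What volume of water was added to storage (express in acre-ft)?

ΔV ≈ 3410 acre-ft

A = 206 hectares = 2.06 × 10^6 m²
ΔV = Sy × A × Δh = 0.14 × 2.06 × 10^6 m² × 14.6 m = 4.211 × 10^6 m³
ΔV = 4.211 × 10^6 m³ = 3414 acre-ft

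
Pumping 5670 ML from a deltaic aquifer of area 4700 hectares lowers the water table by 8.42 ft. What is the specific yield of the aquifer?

Sy ≈ 0.047

A = 4700 hectares = 4.7 × 10^7 m²
Δh = 8.42 ft = 2.566 m
ΔV = 5670 ML = 5.67 × 10^6 m³
Sy = ΔV / (A × Δh) = 5.67 × 10^6 m³ / (4.7 × 10^7 m² × 2.566 m) = 0.04701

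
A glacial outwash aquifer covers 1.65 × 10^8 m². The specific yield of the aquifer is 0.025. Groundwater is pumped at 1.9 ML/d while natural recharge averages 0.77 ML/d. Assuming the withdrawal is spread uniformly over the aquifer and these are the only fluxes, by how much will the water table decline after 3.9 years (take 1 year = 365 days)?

Δh ≈ 0.39 m

Net abstraction = 1.9 − 0.77 = 1.13 ML/d
Q_net = 1.13 ML/d = 1130 m³/d
t = 3.9 years = 1424 d
ΔV = Q × t = 1130 m³/d × 1424 d = 1.609 × 10^6 m³
Δh = ΔV / (Sy × A) = 1.609 × 10^6 / (0.025 × 1.65 × 10^8) = 0.39 m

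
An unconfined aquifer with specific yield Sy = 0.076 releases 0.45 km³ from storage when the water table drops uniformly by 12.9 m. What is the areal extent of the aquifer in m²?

ΔV = 0.45 km³ = 4.5 × 10^8 m³
A = ΔV / (Sy × Δh) = 4.5 × 10^8 / (0.076 × 12.9) = 4.59 × 10^8 m²

A ≈ 4.59 × 10^8 m²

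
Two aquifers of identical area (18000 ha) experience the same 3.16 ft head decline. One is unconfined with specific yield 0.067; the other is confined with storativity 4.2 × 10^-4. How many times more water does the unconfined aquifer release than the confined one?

ΔV_u / ΔV_c ≈ 160

A = 18000 ha = 1.8 × 10^8 m²
Δh = 3.16 ft = 0.9632 m
Unconfined: ΔV_u = Sy × A × Δh = 0.067 × 1.8 × 10^8 × 0.9632 = 1.162 × 10^7 m³
Confined: ΔV_c = S × A × Δh = 4.2 × 10^-4 × 1.8 × 10^8 × 0.9632 = 72820 m³
Ratio = ΔV_u / ΔV_c = Sy / S = 0.067 / 4.2 × 10^-4 = 159.5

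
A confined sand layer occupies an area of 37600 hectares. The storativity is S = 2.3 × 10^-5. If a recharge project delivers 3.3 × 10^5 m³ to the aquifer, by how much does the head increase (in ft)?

Δh ≈ 125 ft

A = 37600 hectares = 3.76 × 10^8 m²
Δh = ΔV / (S × A) = 3.3 × 10^5 m³ / (2.3 × 10^-5 × 3.76 × 10^8 m²) = 38.16 m
Δh = 38.16 m = 125.2 ft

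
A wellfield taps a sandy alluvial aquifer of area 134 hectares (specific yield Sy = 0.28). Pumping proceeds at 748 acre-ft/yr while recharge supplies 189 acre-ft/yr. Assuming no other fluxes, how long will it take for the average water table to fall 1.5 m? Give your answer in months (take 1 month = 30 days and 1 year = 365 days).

t ≈ 9.93 months

A = 134 hectares = 1.34 × 10^6 m²
ΔV = Sy × A × Δh = 0.28 × 1.34 × 10^6 × 1.5 = 5.628 × 10^5 m³
Net withdrawal = 748 − 189 = 559 acre-ft/yr = 1889 m³/d
t = ΔV / Q = 5.628 × 10^5 m³ / 1889 m³/d = 297.9 d
t = 297.9 d ≈ 9.931 months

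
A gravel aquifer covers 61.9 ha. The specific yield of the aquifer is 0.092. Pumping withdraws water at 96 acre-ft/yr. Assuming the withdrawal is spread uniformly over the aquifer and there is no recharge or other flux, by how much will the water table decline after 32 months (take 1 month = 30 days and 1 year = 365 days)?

Δh ≈ 5.47 m

A = 61.9 ha = 6.19 × 10^5 m²
Q = 96 acre-ft/yr = 324.4 m³/d
t = 32 months = 960 d
ΔV = Q × t = 324.4 m³/d × 960 d = 3.114 × 10^5 m³
Δh = ΔV / (Sy × A) = 3.114 × 10^5 / (0.092 × 6.19 × 10^5) = 5.469 m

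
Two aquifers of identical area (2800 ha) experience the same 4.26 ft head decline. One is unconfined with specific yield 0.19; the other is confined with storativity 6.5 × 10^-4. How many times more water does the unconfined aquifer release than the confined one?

A = 2800 ha = 2.8 × 10^7 m²
Δh = 4.26 ft = 1.298 m
Unconfined: ΔV_u = Sy × A × Δh = 0.19 × 2.8 × 10^7 × 1.298 = 6.908 × 10^6 m³
Confined: ΔV_c = S × A × Δh = 6.5 × 10^-4 × 2.8 × 10^7 × 1.298 = 23630 m³
Ratio = ΔV_u / ΔV_c = Sy / S = 0.19 / 6.5 × 10^-4 = 292.3

ΔV_u / ΔV_c ≈ 292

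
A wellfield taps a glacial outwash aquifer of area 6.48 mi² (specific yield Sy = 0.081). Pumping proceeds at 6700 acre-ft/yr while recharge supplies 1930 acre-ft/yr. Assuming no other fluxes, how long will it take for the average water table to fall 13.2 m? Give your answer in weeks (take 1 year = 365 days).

t ≈ 159 weeks

A = 6.48 mi² = 1.678 × 10^7 m²
ΔV = Sy × A × Δh = 0.081 × 1.678 × 10^7 × 13.2 = 1.794 × 10^7 m³
Net withdrawal = 6700 − 1930 = 4770 acre-ft/yr = 16120 m³/d
t = ΔV / Q = 1.794 × 10^7 m³ / 16120 m³/d = 1113 d
t = 1113 d ≈ 159 weeks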